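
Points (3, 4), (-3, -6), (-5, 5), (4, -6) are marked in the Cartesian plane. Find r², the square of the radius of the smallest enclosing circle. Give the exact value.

50.5

By Welzl's lemma the MEC is supported by two points (diametrically opposite) or three points (on a circumcircle).
The farthest pair is (-5, 5)–(4, -6) with squared distance 202. The circle on this segment as diameter has centre (-0.5, -0.5) and r² = 202/4 = 50.5.
Check (3, 4): distance² to centre = 32.5 ≤ 50.5, so it lies inside.
All remaining points lie in this disk, and no smaller disk contains both endpoints, so this is the minimum enclosing circle.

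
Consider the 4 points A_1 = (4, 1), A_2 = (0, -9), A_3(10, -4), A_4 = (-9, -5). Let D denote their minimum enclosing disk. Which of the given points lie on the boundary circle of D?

A smallest enclosing disk is always determined by at most three of the input points on its boundary.
The farthest pair is A_3–A_4 with squared distance 362. The circle on this segment as diameter has centre (0.5, -4.5) and r² = 362/4 = 90.5.
Check A_1: distance² to centre = 42.5 ≤ 90.5, so it lies inside.
All remaining points lie in this disk, and no smaller disk contains both endpoints, so this is the minimum enclosing circle.
The points at distance exactly r from the centre are A_3, A_4 — 2 points.

A_3, A_4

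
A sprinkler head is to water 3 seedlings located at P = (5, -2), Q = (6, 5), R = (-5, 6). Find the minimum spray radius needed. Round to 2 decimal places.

Side lengths²: PQ² = 50, PR² = 164, QR² = 122.
Since PR² = 164 < 122 + 50 = 172, the triangle is acute, so the smallest enclosing circle is the circumcircle.
Circumcentre = (8/39, 88/39), r² = 62525/1521.
r = √(62525/1521) ≈ 6.41.

6.41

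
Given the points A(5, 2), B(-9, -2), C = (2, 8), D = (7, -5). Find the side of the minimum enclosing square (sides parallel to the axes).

The bounding box has width 16 and height 13.
An axis-aligned square enclosing the set must have side ≥ max(width, height).
So the minimum side is max(16, 13) = 16.

16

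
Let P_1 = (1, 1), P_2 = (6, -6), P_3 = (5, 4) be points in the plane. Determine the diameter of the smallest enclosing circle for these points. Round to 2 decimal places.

10.05

Side lengths²: P_1P_2² = 74, P_1P_3² = 25, P_2P_3² = 101.
Since P_2P_3² = 101 ≥ 74 + 25 = 99, the angle opposite P_2P_3 is not acute, so the smallest enclosing circle has P_2P_3 as diameter.
Centre = midpoint of P_2P_3 = (5.5, -1), r² = 101/4 = 25.25.
Diameter = 2r = 2√(25.25) ≈ 10.05.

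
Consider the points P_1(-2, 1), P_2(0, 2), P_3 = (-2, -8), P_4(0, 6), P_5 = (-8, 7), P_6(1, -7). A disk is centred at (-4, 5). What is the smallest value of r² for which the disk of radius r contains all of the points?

173

The required radius is the distance from (-4, 5) to the farthest point.
Squared distances: 20, 25, 173, 17, 20, 169.
Maximum is 173, attained at P_3.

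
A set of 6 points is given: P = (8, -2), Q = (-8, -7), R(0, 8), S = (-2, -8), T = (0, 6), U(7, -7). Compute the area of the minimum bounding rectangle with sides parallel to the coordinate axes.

256

x ranges over [-8, 8], width 16.
y ranges over [-8, 8], height 16.
Area = 16 × 16 = 256.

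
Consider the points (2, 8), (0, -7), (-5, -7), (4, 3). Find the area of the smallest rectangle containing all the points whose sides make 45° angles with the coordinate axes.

In coordinates u = x + y, v = x − y the rectangle is axis-aligned; the map (x,y)→(u,v) scales areas by 2.
u-values: 10, -7, -12, 7; range = 10 − (-12) = 22.
v-values: -6, 7, 2, 1; range = 7 − (-6) = 13.
Area = (22 × 13) / 2 = 143.

143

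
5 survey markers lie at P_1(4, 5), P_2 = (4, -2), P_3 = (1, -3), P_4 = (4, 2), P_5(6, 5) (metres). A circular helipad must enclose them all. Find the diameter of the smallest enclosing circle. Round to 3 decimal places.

9.434

The minimum enclosing circle of a finite set is fixed by two of the points (as a diameter) or three (as a circumcircle).
The farthest pair is P_3–P_5 with squared distance 89. The circle on this segment as diameter has centre (3.5, 1) and r² = 89/4 = 22.25.
Check P_1: distance² to centre = 16.25 ≤ 22.25, so it lies inside.
All remaining points lie in this disk, and no smaller disk contains both endpoints, so this is the minimum enclosing circle.
Diameter = 2r = 2√(22.25) ≈ 9.434.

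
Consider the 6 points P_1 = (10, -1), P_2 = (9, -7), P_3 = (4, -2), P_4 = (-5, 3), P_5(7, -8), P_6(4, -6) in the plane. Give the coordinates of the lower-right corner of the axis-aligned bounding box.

x-range [-5, 10], y-range [-8, 3].
The lower-right corner is (10, -8).

(10, -8)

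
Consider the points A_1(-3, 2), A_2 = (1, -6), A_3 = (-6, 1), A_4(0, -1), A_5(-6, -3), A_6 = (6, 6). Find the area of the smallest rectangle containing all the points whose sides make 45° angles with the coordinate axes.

In coordinates u = x + y, v = x − y the rectangle is axis-aligned; the map (x,y)→(u,v) scales areas by 2.
u-values: -1, -5, -5, -1, -9, 12; range = 12 − (-9) = 21.
v-values: -5, 7, -7, 1, -3, 0; range = 7 − (-7) = 14.
Area = (21 × 14) / 2 = 147.

147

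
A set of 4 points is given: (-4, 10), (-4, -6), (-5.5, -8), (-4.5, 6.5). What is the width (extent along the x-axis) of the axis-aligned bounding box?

max x = -4, min x = -5.5, so width = 1.5.

1.5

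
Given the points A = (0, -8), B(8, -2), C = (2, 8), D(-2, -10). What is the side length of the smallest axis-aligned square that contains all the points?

18

The bounding box has width 10 and height 18.
An axis-aligned square enclosing the set must have side ≥ max(width, height).
So the minimum side is max(10, 18) = 18.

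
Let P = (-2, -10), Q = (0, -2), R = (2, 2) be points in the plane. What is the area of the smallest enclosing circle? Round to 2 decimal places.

Side lengths²: PQ² = 68, PR² = 160, QR² = 20.
Since PR² = 160 ≥ 68 + 20 = 88, the angle opposite PR is not acute, so the smallest enclosing circle has PR as diameter.
Centre = midpoint of PR = (0, -4), r² = 160/4 = 40.
Area = π·r² = π·40 ≈ 125.66.

125.66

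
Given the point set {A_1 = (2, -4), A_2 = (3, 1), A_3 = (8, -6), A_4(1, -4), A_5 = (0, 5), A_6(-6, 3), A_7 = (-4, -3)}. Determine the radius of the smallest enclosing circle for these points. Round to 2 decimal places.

By Welzl's lemma the MEC is supported by two points (diametrically opposite) or three points (on a circumcircle).
The farthest pair is A_3–A_6 with squared distance 277. The circle on this segment as diameter has centre (1, -1.5) and r² = 277/4 = 69.25.
Check A_1: distance² to centre = 7.25 ≤ 69.25, so it lies inside.
All remaining points lie in this disk, and no smaller disk contains both endpoints, so this is the minimum enclosing circle.
r = √(69.25) ≈ 8.32.

8.32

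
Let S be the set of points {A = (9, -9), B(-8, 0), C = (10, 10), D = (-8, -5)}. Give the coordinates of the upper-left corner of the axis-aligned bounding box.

(-8, 10)

x-range [-8, 10], y-range [-9, 10].
The upper-left corner is (-8, 10).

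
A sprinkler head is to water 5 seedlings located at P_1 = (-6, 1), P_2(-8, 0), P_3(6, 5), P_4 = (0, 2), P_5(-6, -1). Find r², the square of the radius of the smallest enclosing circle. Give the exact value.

By Welzl's lemma the MEC is supported by two points (diametrically opposite) or three points (on a circumcircle).
The farthest pair is P_2–P_3 with squared distance 221. The circle on this segment as diameter has centre (-1, 2.5) and r² = 221/4 = 55.25.
Check P_1: distance² to centre = 27.25 ≤ 55.25, so it lies inside.
All remaining points lie in this disk, and no smaller disk contains both endpoints, so this is the minimum enclosing circle.

55.25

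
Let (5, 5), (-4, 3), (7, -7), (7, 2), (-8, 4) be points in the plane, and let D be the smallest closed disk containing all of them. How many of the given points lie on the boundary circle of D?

The minimum enclosing circle of a finite set is fixed by two of the points (as a diameter) or three (as a circumcircle).
The farthest pair is (7, -7)–(-8, 4) with squared distance 346. The circle on this segment as diameter has centre (-0.5, -1.5) and r² = 346/4 = 86.5.
Check (5, 5): distance² to centre = 72.5 ≤ 86.5, so it lies inside.
All remaining points lie in this disk, and no smaller disk contains both endpoints, so this is the minimum enclosing circle.
The points at distance exactly r from the centre are (7, -7), (-8, 4) — 2 points.

2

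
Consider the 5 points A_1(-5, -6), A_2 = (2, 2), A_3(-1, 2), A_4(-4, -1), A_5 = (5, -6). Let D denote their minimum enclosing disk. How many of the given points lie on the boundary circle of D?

3

The minimum enclosing circle of a finite set is fixed by two of the points (as a diameter) or three (as a circumcircle).
The minimum enclosing circle is determined by three boundary points: A_1, A_2, A_5.
Their circumcentre is (0, -3.3125) with r² = 32.22265625.
The farthest remaining point A_3 is at distance² 29.22265625 ≤ 32.22265625.
The points at distance exactly r from the centre are A_1, A_2, A_5 — 3 points.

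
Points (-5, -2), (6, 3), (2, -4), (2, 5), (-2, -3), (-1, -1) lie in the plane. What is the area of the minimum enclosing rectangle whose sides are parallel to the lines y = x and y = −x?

In coordinates u = x + y, v = x − y the rectangle is axis-aligned; the map (x,y)→(u,v) scales areas by 2.
u-values: -7, 9, -2, 7, -5, -2; range = 9 − (-7) = 16.
v-values: -3, 3, 6, -3, 1, 0; range = 6 − (-3) = 9.
Area = (16 × 9) / 2 = 72.

72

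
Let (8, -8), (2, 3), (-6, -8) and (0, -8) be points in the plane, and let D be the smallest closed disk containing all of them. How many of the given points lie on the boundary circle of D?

By Welzl's lemma the MEC is supported by two points (diametrically opposite) or three points (on a circumcircle).
The minimum enclosing circle is determined by three boundary points: (8, -8), (2, 3), (-6, -8).
Their circumcentre is (1, -103/22) with r² = 29045/484.
The farthest remaining point (0, -8) is at distance² 5813/484 ≤ 29045/484.
The points at distance exactly r from the centre are (8, -8), (2, 3), (-6, -8) — 3 points.

3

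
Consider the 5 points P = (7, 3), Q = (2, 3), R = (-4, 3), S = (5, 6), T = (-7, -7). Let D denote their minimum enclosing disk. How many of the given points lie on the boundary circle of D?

By Welzl's lemma the MEC is supported by two points (diametrically opposite) or three points (on a circumcircle).
The farthest pair is S–T with squared distance 313. The circle on this segment as diameter has centre (-1, -0.5) and r² = 313/4 = 78.25.
Check P: distance² to centre = 76.25 ≤ 78.25, so it lies inside.
All remaining points lie in this disk, and no smaller disk contains both endpoints, so this is the minimum enclosing circle.
The points at distance exactly r from the centre are S, T — 2 points.

2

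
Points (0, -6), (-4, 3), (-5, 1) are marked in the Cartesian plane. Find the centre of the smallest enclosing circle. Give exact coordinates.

Call the three points A, B, C in the order given.
Side lengths²: AB² = 97, AC² = 74, BC² = 5.
Since AB² = 97 ≥ 74 + 5 = 79, the angle opposite AB is not acute, so the smallest enclosing circle has AB as diameter.
Centre = midpoint of AB = (-2, -1.5), r² = 97/4 = 24.25.
Centre = (-2, -1.5).

(-2, -1.5)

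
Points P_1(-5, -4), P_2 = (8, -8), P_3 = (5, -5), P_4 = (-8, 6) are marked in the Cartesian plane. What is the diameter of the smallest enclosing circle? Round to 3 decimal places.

A smallest enclosing disk is always determined by at most three of the input points on its boundary.
The farthest pair is P_2–P_4 with squared distance 452. The circle on this segment as diameter has centre (0, -1) and r² = 452/4 = 113.
Check P_1: distance² to centre = 34 ≤ 113, so it lies inside.
All remaining points lie in this disk, and no smaller disk contains both endpoints, so this is the minimum enclosing circle.
Diameter = 2r = 2√113 ≈ 21.260.

21.260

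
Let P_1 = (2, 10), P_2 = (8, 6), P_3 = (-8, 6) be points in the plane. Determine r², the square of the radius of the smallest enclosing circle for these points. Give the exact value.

Side lengths²: P_1P_2² = 52, P_1P_3² = 116, P_2P_3² = 256.
Since P_2P_3² = 256 ≥ 116 + 52 = 168, the angle opposite P_2P_3 is not acute, so the smallest enclosing circle has P_2P_3 as diameter.
Centre = midpoint of P_2P_3 = (0, 6), r² = 256/4 = 64.

64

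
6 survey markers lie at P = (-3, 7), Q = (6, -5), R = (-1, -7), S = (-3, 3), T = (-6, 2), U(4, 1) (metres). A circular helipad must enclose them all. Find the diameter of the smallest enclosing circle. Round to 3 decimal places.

The minimum enclosing circle is determined by three boundary points: P, Q, R.
Their circumcentre is (23/34, 13/34) with r² = 33125/578.
The farthest remaining point T is at distance² 27277/578 ≤ 33125/578.
Diameter = 2r = 2√(33125/578) ≈ 15.141.

15.141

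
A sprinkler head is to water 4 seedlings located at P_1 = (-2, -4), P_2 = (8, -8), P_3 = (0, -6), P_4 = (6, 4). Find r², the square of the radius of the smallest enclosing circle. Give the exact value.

A smallest enclosing disk is always determined by at most three of the input points on its boundary.
The minimum enclosing circle is determined by three boundary points: P_1, P_2, P_4.
Their circumcentre is (31/7, -17/7) with r² = 2146/49.
The farthest remaining point P_3 is at distance² 1586/49 ≤ 2146/49.

2146/49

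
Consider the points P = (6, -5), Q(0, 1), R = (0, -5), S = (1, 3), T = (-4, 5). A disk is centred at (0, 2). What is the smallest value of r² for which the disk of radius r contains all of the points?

The required radius is the distance from (0, 2) to the farthest point.
Squared distances: 85, 1, 49, 2, 25.
Maximum is 85, attained at P.

85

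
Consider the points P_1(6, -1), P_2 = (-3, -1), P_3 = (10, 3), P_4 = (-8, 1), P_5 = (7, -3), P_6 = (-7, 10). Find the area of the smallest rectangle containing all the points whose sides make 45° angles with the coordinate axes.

270

In coordinates u = x + y, v = x − y the rectangle is axis-aligned; the map (x,y)→(u,v) scales areas by 2.
u-values: 5, -4, 13, -7, 4, 3; range = 13 − (-7) = 20.
v-values: 7, -2, 7, -9, 10, -17; range = 10 − (-17) = 27.
Area = (20 × 27) / 2 = 270.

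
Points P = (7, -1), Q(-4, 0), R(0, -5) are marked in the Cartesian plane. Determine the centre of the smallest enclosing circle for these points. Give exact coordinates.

(1.5, -0.5)

Side lengths²: PQ² = 122, PR² = 65, QR² = 41.
Since PQ² = 122 ≥ 65 + 41 = 106, the angle opposite PQ is not acute, so the smallest enclosing circle has PQ as diameter.
Centre = midpoint of PQ = (1.5, -0.5), r² = 122/4 = 30.5.
Centre = (1.5, -0.5).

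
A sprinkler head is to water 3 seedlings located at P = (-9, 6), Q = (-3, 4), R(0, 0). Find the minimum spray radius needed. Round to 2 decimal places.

Side lengths²: PQ² = 40, PR² = 117, QR² = 25.
Since PR² = 117 ≥ 40 + 25 = 65, the angle opposite PR is not acute, so the smallest enclosing circle has PR as diameter.
Centre = midpoint of PR = (-4.5, 3), r² = 117/4 = 29.25.
r = √(29.25) ≈ 5.41.

5.41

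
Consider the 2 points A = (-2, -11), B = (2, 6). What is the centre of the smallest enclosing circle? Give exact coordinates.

(0, -2.5)

The smallest circle enclosing two points has them as diameter endpoints.
Centre = midpoint = (0, -2.5); r² = |AB|²/4 = 305/4 = 76.25.
Centre = (0, -2.5).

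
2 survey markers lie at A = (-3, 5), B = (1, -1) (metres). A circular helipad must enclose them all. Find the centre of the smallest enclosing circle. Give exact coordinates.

The smallest circle enclosing two points has them as diameter endpoints.
Centre = midpoint = (-1, 2); r² = |AB|²/4 = 52/4 = 13.
Centre = (-1, 2).

(-1, 2)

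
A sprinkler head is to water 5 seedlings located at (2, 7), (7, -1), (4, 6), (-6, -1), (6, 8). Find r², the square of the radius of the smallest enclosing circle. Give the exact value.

1025/18

The minimum enclosing circle is determined by three boundary points: (7, -1), (-6, -1), (6, 8).
Their circumcentre is (0.5, 17/6) with r² = 1025/18.
The farthest remaining point (4, 6) is at distance² 401/18 ≤ 1025/18.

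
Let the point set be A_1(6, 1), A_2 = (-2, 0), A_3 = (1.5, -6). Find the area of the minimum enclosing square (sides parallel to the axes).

The bounding box has width 8 and height 7.
An axis-aligned square enclosing the set must have side ≥ max(width, height).
So the minimum side is max(8, 7) = 8.
Area = 8² = 64.

64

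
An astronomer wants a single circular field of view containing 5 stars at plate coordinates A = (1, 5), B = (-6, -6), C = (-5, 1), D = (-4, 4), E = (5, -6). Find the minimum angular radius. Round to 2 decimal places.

6.94

By Welzl's lemma the MEC is supported by two points (diametrically opposite) or three points (on a circumcircle).
The minimum enclosing circle is determined by three boundary points: A, B, E.
Their circumcentre is (-0.5, -39/22) with r² = 11645/242.
The farthest remaining point D is at distance² 11029/242 ≤ 11645/242.
r = √(11645/242) ≈ 6.94.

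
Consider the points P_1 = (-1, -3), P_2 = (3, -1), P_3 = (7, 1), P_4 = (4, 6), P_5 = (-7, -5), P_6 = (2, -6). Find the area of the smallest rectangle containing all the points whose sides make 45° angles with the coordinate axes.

110

In coordinates u = x + y, v = x − y the rectangle is axis-aligned; the map (x,y)→(u,v) scales areas by 2.
u-values: -4, 2, 8, 10, -12, -4; range = 10 − (-12) = 22.
v-values: 2, 4, 6, -2, -2, 8; range = 8 − (-2) = 10.
Area = (22 × 10) / 2 = 110.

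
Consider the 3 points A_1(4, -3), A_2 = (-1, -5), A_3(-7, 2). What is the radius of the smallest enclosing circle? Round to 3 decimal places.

Side lengths²: A_1A_2² = 29, A_1A_3² = 146, A_2A_3² = 85.
Since A_1A_3² = 146 ≥ 85 + 29 = 114, the angle opposite A_1A_3 is not acute, so the smallest enclosing circle has A_1A_3 as diameter.
Centre = midpoint of A_1A_3 = (-1.5, -0.5), r² = 146/4 = 36.5.
r = √(36.5) ≈ 6.042.

6.042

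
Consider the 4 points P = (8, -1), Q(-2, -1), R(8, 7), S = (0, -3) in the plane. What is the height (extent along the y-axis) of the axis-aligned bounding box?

10

max y = 7, min y = -3, so height = 10.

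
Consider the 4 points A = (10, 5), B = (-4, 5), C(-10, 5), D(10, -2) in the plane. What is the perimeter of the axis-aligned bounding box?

Width = max x − min x = 10 − (-10) = 20.
Height = max y − min y = 5 − (-2) = 7.
Perimeter = 2(20 + 7) = 54.

54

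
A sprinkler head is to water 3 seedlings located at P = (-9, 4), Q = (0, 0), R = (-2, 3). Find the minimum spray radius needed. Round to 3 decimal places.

Side lengths²: PQ² = 97, PR² = 50, QR² = 13.
Since PQ² = 97 ≥ 50 + 13 = 63, the angle opposite PQ is not acute, so the smallest enclosing circle has PQ as diameter.
Centre = midpoint of PQ = (-4.5, 2), r² = 97/4 = 24.25.
r = √(24.25) ≈ 4.924.

4.924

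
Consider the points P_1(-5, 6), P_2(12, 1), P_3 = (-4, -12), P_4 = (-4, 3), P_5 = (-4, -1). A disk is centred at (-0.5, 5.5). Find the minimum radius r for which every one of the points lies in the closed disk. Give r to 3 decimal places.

17.847

The required radius is the distance from (-0.5, 5.5) to the farthest point.
Squared distances: 20.5, 176.5, 318.5, 18.5, 54.5.
Maximum is 318.5, attained at P_3.
r = √(318.5) ≈ 17.847.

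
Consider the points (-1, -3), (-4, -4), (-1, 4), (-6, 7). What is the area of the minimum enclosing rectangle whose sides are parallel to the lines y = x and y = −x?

82.5

In coordinates u = x + y, v = x − y the rectangle is axis-aligned; the map (x,y)→(u,v) scales areas by 2.
u-values: -4, -8, 3, 1; range = 3 − (-8) = 11.
v-values: 2, 0, -5, -13; range = 2 − (-13) = 15.
Area = (11 × 15) / 2 = 82.5.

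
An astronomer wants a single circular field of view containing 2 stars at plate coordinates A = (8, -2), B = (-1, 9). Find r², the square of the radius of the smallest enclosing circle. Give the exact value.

The smallest circle enclosing two points has them as diameter endpoints.
Centre = midpoint = (3.5, 3.5); r² = |AB|²/4 = 202/4 = 50.5.

50.5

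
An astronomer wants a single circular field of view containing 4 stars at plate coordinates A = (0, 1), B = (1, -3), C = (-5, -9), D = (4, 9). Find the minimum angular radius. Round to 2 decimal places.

10.06

By Welzl's lemma the MEC is supported by two points (diametrically opposite) or three points (on a circumcircle).
The farthest pair is C–D with squared distance 405. The circle on this segment as diameter has centre (-0.5, 0) and r² = 405/4 = 101.25.
Check A: distance² to centre = 1.25 ≤ 101.25, so it lies inside.
All remaining points lie in this disk, and no smaller disk contains both endpoints, so this is the minimum enclosing circle.
r = √(101.25) ≈ 10.06.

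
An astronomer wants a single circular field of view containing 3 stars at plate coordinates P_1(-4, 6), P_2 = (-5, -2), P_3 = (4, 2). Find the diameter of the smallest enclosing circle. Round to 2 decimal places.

10.44

Side lengths²: P_1P_2² = 65, P_1P_3² = 80, P_2P_3² = 97.
Since P_2P_3² = 97 < 80 + 65 = 145, the triangle is acute, so the smallest enclosing circle is the circumcircle.
Circumcentre = (-41/34, 27/17), r² = 31525/1156.
Diameter = 2r = 2√(31525/1156) ≈ 10.44.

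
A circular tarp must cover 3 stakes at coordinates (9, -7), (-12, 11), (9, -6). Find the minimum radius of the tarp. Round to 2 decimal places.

13.83

Call the three points A, B, C in the order given.
Side lengths²: AB² = 765, AC² = 1, BC² = 730.
Since AB² = 765 ≥ 730 + 1 = 731, the angle opposite AB is not acute, so the smallest enclosing circle has AB as diameter.
Centre = midpoint of AB = (-1.5, 2), r² = 765/4 = 191.25.
r = √(191.25) ≈ 13.83.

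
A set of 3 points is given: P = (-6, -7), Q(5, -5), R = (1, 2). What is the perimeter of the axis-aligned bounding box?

Width = max x − min x = 5 − (-6) = 11.
Height = max y − min y = 2 − (-7) = 9.
Perimeter = 2(11 + 9) = 40.

40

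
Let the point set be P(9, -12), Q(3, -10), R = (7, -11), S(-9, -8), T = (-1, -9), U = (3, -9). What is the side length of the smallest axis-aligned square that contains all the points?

The bounding box has width 18 and height 4.
An axis-aligned square enclosing the set must have side ≥ max(width, height).
So the minimum side is max(18, 4) = 18.

18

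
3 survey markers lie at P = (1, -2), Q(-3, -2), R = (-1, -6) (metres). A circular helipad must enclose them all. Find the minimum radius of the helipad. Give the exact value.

Side lengths²: PQ² = 16, PR² = 20, QR² = 20.
Since QR² = 20 < 20 + 16 = 36, the triangle is acute, so the smallest enclosing circle is the circumcircle.
Circumcentre = (-1, -3.5), r² = 6.25.
r = √(6.25) = 2.5.

2.5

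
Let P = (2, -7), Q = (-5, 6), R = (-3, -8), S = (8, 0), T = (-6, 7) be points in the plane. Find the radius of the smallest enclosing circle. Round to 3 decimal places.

8.616

By Welzl's lemma the MEC is supported by two points (diametrically opposite) or three points (on a circumcircle).
The minimum enclosing circle is determined by three boundary points: R, S, T.
Their circumcentre is (-11/18, 5/18) with r² = 12025/162.
The farthest remaining point P is at distance² 9685/162 ≤ 12025/162.
r = √(12025/162) ≈ 8.616.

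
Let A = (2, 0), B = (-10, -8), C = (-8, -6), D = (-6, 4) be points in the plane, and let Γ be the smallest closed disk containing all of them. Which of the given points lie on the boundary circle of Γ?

A, B, D

By Welzl's lemma the MEC is supported by two points (diametrically opposite) or three points (on a circumcircle).
The minimum enclosing circle is determined by three boundary points: A, B, D.
Their circumcentre is (-32/7, -22/7) with r² = 2600/49.
The farthest remaining point C is at distance² 976/49 ≤ 2600/49.
The points at distance exactly r from the centre are A, B, D — 3 points.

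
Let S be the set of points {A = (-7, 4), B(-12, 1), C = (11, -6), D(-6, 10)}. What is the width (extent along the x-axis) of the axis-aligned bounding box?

23

max x = 11, min x = -12, so width = 23.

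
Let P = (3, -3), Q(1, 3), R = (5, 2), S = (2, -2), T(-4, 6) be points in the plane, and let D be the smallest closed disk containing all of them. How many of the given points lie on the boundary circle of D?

2

By Welzl's lemma the MEC is supported by two points (diametrically opposite) or three points (on a circumcircle).
The farthest pair is P–T with squared distance 130. The circle on this segment as diameter has centre (-0.5, 1.5) and r² = 130/4 = 32.5.
Check Q: distance² to centre = 4.5 ≤ 32.5, so it lies inside.
All remaining points lie in this disk, and no smaller disk contains both endpoints, so this is the minimum enclosing circle.
The points at distance exactly r from the centre are P, T — 2 points.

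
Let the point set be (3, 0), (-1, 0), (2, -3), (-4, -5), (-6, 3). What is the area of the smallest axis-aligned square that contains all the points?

The bounding box has width 9 and height 8.
An axis-aligned square enclosing the set must have side ≥ max(width, height).
So the minimum side is max(9, 8) = 9.
Area = 9² = 81.

81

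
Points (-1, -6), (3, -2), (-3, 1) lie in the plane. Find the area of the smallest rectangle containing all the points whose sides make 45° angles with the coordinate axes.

36

In coordinates u = x + y, v = x − y the rectangle is axis-aligned; the map (x,y)→(u,v) scales areas by 2.
u-values: -7, 1, -2; range = 1 − (-7) = 8.
v-values: 5, 5, -4; range = 5 − (-4) = 9.
Area = (8 × 9) / 2 = 36.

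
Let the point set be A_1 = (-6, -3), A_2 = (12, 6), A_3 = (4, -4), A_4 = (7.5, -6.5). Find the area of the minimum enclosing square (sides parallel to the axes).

324

The bounding box has width 18 and height 12.5.
An axis-aligned square enclosing the set must have side ≥ max(width, height).
So the minimum side is max(18, 12.5) = 18.
Area = 18² = 324.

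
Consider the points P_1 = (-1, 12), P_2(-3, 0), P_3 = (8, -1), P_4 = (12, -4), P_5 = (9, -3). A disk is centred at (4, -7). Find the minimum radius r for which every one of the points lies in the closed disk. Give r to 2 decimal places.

19.65

The required radius is the distance from (4, -7) to the farthest point.
Squared distances: 386, 98, 52, 73, 41.
Maximum is 386, attained at P_1.
r = √386 ≈ 19.65.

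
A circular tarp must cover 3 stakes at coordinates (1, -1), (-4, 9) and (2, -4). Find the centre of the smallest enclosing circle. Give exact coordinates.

Call the three points A, B, C in the order given.
Side lengths²: AB² = 125, AC² = 10, BC² = 205.
Since BC² = 205 ≥ 125 + 10 = 135, the angle opposite BC is not acute, so the smallest enclosing circle has BC as diameter.
Centre = midpoint of BC = (-1, 2.5), r² = 205/4 = 51.25.
Centre = (-1, 2.5).

(-1, 2.5)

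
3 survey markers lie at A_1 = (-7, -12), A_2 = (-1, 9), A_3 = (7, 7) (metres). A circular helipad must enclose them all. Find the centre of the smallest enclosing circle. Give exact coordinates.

Side lengths²: A_1A_2² = 477, A_1A_3² = 557, A_2A_3² = 68.
Since A_1A_3² = 557 ≥ 477 + 68 = 545, the angle opposite A_1A_3 is not acute, so the smallest enclosing circle has A_1A_3 as diameter.
Centre = midpoint of A_1A_3 = (0, -2.5), r² = 557/4 = 139.25.
Centre = (0, -2.5).

(0, -2.5)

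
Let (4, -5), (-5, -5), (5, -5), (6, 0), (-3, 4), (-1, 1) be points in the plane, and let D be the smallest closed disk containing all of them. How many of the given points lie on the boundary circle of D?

3

A smallest enclosing disk is always determined by at most three of the input points on its boundary.
The minimum enclosing circle is determined by three boundary points: (-5, -5), (5, -5), (-3, 4).
Their circumcentre is (0, -25/18) with r² = 12325/324.
The farthest remaining point (6, 0) is at distance² 12289/324 ≤ 12325/324.
The points at distance exactly r from the centre are (-5, -5), (5, -5), (-3, 4) — 3 points.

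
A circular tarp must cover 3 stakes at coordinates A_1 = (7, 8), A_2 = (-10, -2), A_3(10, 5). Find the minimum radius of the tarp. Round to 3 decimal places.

Side lengths²: A_1A_2² = 389, A_1A_3² = 18, A_2A_3² = 449.
Since A_2A_3² = 449 ≥ 389 + 18 = 407, the angle opposite A_2A_3 is not acute, so the smallest enclosing circle has A_2A_3 as diameter.
Centre = midpoint of A_2A_3 = (0, 1.5), r² = 449/4 = 112.25.
r = √(112.25) ≈ 10.595.

10.595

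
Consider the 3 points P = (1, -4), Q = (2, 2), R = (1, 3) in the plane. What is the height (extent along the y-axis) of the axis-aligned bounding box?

max y = 3, min y = -4, so height = 7.

7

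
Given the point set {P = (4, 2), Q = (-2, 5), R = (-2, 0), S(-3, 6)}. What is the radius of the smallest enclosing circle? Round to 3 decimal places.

A smallest enclosing disk is always determined by at most three of the input points on its boundary.
The minimum enclosing circle is determined by three boundary points: P, R, S.
Their circumcentre is (7/38, 131/38) with r² = 12025/722.
The farthest remaining point Q is at distance² 5185/722 ≤ 12025/722.
r = √(12025/722) ≈ 4.081.

4.081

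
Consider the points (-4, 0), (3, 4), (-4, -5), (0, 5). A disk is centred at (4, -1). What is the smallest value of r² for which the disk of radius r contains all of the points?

80

The required radius is the distance from (4, -1) to the farthest point.
Squared distances: 65, 26, 80, 52.
Maximum is 80, attained at (-4, -5).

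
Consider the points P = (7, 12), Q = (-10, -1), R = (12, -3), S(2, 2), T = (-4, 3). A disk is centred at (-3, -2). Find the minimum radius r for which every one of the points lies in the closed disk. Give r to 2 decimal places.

17.20

The required radius is the distance from (-3, -2) to the farthest point.
Squared distances: 296, 50, 226, 41, 26.
Maximum is 296, attained at P.
r = √296 ≈ 17.20.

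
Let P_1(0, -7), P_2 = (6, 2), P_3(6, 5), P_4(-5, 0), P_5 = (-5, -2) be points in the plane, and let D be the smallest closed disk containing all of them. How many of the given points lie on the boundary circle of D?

3

By Welzl's lemma the MEC is supported by two points (diametrically opposite) or three points (on a circumcircle).
The minimum enclosing circle is determined by three boundary points: P_1, P_3, P_5.
Their circumcentre is (5/3, -1/3) with r² = 425/9.
The farthest remaining point P_4 is at distance² 401/9 ≤ 425/9.
The points at distance exactly r from the centre are P_1, P_3, P_5 — 3 points.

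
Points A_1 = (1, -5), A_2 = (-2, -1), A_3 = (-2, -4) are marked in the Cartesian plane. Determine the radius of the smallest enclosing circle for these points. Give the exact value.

2.5

Side lengths²: A_1A_2² = 25, A_1A_3² = 10, A_2A_3² = 9.
Since A_1A_2² = 25 ≥ 10 + 9 = 19, the angle opposite A_1A_2 is not acute, so the smallest enclosing circle has A_1A_2 as diameter.
Centre = midpoint of A_1A_2 = (-0.5, -3), r² = 25/4 = 6.25.
r = √(6.25) = 2.5.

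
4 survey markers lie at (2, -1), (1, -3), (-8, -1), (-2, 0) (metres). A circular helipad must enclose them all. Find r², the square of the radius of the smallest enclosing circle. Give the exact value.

The minimum enclosing circle of a finite set is fixed by two of the points (as a diameter) or three (as a circumcircle).
The farthest pair is (2, -1)–(-8, -1) with squared distance 100. The circle on this segment as diameter has centre (-3, -1) and r² = 100/4 = 25.
Check (1, -3): distance² to centre = 20 ≤ 25, so it lies inside.
All remaining points lie in this disk, and no smaller disk contains both endpoints, so this is the minimum enclosing circle.

25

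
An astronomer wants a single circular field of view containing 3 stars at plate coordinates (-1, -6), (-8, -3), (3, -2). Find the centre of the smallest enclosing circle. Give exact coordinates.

(-2.5, -2.5)

Call the three points A, B, C in the order given.
Side lengths²: AB² = 58, AC² = 32, BC² = 122.
Since BC² = 122 ≥ 58 + 32 = 90, the angle opposite BC is not acute, so the smallest enclosing circle has BC as diameter.
Centre = midpoint of BC = (-2.5, -2.5), r² = 122/4 = 30.5.
Centre = (-2.5, -2.5).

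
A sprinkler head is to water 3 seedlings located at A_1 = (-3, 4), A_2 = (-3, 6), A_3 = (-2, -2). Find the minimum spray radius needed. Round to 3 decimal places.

4.031

Side lengths²: A_1A_2² = 4, A_1A_3² = 37, A_2A_3² = 65.
Since A_2A_3² = 65 ≥ 37 + 4 = 41, the angle opposite A_2A_3 is not acute, so the smallest enclosing circle has A_2A_3 as diameter.
Centre = midpoint of A_2A_3 = (-2.5, 2), r² = 65/4 = 16.25.
r = √(16.25) ≈ 4.031.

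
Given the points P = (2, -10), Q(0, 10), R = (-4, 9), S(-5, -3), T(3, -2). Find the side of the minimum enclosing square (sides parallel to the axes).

The bounding box has width 8 and height 20.
An axis-aligned square enclosing the set must have side ≥ max(width, height).
So the minimum side is max(8, 20) = 20.

20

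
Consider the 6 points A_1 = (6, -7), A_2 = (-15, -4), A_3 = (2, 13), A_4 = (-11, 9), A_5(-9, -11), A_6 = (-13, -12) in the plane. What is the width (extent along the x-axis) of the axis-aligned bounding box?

max x = 6, min x = -15, so width = 21.

21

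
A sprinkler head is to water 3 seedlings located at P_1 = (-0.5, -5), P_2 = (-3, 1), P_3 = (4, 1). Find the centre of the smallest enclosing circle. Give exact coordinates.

Side lengths²: P_1P_2² = 42.25, P_1P_3² = 56.25, P_2P_3² = 49.
Since P_1P_3² = 56.25 < 49 + 42.25 = 91.25, the triangle is acute, so the smallest enclosing circle is the circumcircle.
Circumcentre = (0.5, -1.0625), r² = 16.50390625.
Centre = (0.5, -1.0625).

(0.5, -1.0625)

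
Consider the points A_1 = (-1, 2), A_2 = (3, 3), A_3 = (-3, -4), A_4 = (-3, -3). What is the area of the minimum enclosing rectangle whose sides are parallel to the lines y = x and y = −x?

26

In coordinates u = x + y, v = x − y the rectangle is axis-aligned; the map (x,y)→(u,v) scales areas by 2.
u-values: 1, 6, -7, -6; range = 6 − (-7) = 13.
v-values: -3, 0, 1, 0; range = 1 − (-3) = 4.
Area = (13 × 4) / 2 = 26.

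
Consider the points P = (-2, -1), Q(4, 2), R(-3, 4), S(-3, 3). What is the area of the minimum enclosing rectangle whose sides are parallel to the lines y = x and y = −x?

In coordinates u = x + y, v = x − y the rectangle is axis-aligned; the map (x,y)→(u,v) scales areas by 2.
u-values: -3, 6, 1, 0; range = 6 − (-3) = 9.
v-values: -1, 2, -7, -6; range = 2 − (-7) = 9.
Area = (9 × 9) / 2 = 40.5.

40.5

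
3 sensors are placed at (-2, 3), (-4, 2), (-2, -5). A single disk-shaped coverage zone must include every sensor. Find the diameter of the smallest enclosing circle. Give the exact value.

8

Call the three points A, B, C in the order given.
Side lengths²: AB² = 5, AC² = 64, BC² = 53.
Since AC² = 64 ≥ 53 + 5 = 58, the angle opposite AC is not acute, so the smallest enclosing circle has AC as diameter.
Centre = midpoint of AC = (-2, -1), r² = 64/4 = 16.
Diameter = 2r = 2√16 = 8.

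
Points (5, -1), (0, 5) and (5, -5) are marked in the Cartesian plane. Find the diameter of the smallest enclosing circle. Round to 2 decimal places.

11.18

Call the three points A, B, C in the order given.
Side lengths²: AB² = 61, AC² = 16, BC² = 125.
Since BC² = 125 ≥ 61 + 16 = 77, the angle opposite BC is not acute, so the smallest enclosing circle has BC as diameter.
Centre = midpoint of BC = (2.5, 0), r² = 125/4 = 31.25.
Diameter = 2r = 2√(31.25) ≈ 11.18.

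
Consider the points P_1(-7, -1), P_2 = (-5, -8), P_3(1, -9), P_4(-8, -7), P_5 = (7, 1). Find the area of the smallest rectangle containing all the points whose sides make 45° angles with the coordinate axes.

184

In coordinates u = x + y, v = x − y the rectangle is axis-aligned; the map (x,y)→(u,v) scales areas by 2.
u-values: -8, -13, -8, -15, 8; range = 8 − (-15) = 23.
v-values: -6, 3, 10, -1, 6; range = 10 − (-6) = 16.
Area = (23 × 16) / 2 = 184.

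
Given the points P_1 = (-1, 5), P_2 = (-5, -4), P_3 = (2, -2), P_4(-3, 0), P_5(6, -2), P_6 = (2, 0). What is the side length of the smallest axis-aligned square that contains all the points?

11

The bounding box has width 11 and height 9.
An axis-aligned square enclosing the set must have side ≥ max(width, height).
So the minimum side is max(11, 9) = 11.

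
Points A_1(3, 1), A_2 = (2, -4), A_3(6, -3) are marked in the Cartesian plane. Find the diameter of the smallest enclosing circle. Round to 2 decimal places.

5.53

Side lengths²: A_1A_2² = 26, A_1A_3² = 25, A_2A_3² = 17.
Since A_1A_2² = 26 < 25 + 17 = 42, the triangle is acute, so the smallest enclosing circle is the circumcircle.
Circumcentre = (135/38, -65/38), r² = 5525/722.
Diameter = 2r = 2√(5525/722) ≈ 5.53.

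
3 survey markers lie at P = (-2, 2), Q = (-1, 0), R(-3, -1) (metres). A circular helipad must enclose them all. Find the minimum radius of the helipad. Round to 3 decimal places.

1.581

Side lengths²: PQ² = 5, PR² = 10, QR² = 5.
Since PR² = 10 ≥ 5 + 5 = 10, the angle opposite PR is not acute, so the smallest enclosing circle has PR as diameter.
Centre = midpoint of PR = (-2.5, 0.5), r² = 10/4 = 2.5.
r = √(2.5) ≈ 1.581.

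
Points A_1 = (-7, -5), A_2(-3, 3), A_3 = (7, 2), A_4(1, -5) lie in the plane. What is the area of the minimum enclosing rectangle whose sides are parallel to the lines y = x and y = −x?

In coordinates u = x + y, v = x − y the rectangle is axis-aligned; the map (x,y)→(u,v) scales areas by 2.
u-values: -12, 0, 9, -4; range = 9 − (-12) = 21.
v-values: -2, -6, 5, 6; range = 6 − (-6) = 12.
Area = (21 × 12) / 2 = 126.

126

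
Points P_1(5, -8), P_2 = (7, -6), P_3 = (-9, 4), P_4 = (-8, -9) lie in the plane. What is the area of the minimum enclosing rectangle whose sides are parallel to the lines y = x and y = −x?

234

In coordinates u = x + y, v = x − y the rectangle is axis-aligned; the map (x,y)→(u,v) scales areas by 2.
u-values: -3, 1, -5, -17; range = 1 − (-17) = 18.
v-values: 13, 13, -13, 1; range = 13 − (-13) = 26.
Area = (18 × 26) / 2 = 234.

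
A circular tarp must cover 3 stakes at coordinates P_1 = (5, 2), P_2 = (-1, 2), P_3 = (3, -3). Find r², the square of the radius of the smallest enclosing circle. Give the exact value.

Side lengths²: P_1P_2² = 36, P_1P_3² = 29, P_2P_3² = 41.
Since P_2P_3² = 41 < 36 + 29 = 65, the triangle is acute, so the smallest enclosing circle is the circumcircle.
Circumcentre = (2, 0.3), r² = 11.89.

11.89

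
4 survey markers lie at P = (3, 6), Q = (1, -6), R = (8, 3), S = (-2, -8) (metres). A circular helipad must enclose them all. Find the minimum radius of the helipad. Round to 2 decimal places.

7.58

The minimum enclosing circle is determined by three boundary points: P, R, S.
Their circumcentre is (1.9, -1.5) with r² = 57.46.
The farthest remaining point Q is at distance² 21.06 ≤ 57.46.
r = √(57.46) ≈ 7.58.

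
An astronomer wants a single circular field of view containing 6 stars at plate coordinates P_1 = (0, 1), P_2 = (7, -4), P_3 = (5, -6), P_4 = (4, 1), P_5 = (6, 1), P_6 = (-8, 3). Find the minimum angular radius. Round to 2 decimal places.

A smallest enclosing disk is always determined by at most three of the input points on its boundary.
The farthest pair is P_2–P_6 with squared distance 274. The circle on this segment as diameter has centre (-0.5, -0.5) and r² = 274/4 = 68.5.
Check P_1: distance² to centre = 2.5 ≤ 68.5, so it lies inside.
All remaining points lie in this disk, and no smaller disk contains both endpoints, so this is the minimum enclosing circle.
r = √(68.5) ≈ 8.28.

8.28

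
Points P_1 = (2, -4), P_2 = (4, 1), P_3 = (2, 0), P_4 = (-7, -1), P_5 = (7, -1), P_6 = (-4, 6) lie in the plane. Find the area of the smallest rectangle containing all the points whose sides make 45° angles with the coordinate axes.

In coordinates u = x + y, v = x − y the rectangle is axis-aligned; the map (x,y)→(u,v) scales areas by 2.
u-values: -2, 5, 2, -8, 6, 2; range = 6 − (-8) = 14.
v-values: 6, 3, 2, -6, 8, -10; range = 8 − (-10) = 18.
Area = (14 × 18) / 2 = 126.

126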